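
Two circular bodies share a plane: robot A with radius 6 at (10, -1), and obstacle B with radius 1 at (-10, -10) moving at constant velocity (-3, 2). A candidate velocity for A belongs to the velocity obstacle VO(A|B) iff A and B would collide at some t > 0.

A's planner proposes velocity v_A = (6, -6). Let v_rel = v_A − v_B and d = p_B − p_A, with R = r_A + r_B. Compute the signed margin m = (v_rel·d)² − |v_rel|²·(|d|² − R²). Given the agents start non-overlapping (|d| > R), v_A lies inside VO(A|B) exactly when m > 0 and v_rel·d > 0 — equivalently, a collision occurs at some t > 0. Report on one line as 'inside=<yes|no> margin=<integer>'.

d = (-20, -9),  |d|² = 481;  R = 6+1 = 7,  c = 481−7² = 432
v_rel = (9, -8),  |v_rel|² = 145;  v_rel·d = (9)·(-20) + (-8)·(-9) = -108
145·t² + 216·t + 432 = 0  ⇒  m = (-108)² − 145·432 = -50976
m = -50976 < 0,  v_rel·d = -108 < 0  ⇒  outside

inside=no margin=-50976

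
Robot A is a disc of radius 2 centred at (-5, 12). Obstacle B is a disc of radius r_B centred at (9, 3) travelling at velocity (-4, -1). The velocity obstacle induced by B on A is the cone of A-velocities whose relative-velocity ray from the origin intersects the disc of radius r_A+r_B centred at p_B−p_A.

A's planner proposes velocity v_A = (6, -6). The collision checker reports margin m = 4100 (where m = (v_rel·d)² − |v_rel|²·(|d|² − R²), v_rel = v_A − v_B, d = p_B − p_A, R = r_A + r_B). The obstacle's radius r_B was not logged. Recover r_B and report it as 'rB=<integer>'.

m = 4100
d = (14, -9);  v_rel = (10, -5),  |v_rel|² = 125
v_rel×d = (10)·(-9) − (-5)·(14) = -20
since m = R²·125 − (-20)²:  R² = (400 + 4100) / 125 = 36
R = √36 = 6  ⇒  r_B = 6 − 2 = 4

rB=4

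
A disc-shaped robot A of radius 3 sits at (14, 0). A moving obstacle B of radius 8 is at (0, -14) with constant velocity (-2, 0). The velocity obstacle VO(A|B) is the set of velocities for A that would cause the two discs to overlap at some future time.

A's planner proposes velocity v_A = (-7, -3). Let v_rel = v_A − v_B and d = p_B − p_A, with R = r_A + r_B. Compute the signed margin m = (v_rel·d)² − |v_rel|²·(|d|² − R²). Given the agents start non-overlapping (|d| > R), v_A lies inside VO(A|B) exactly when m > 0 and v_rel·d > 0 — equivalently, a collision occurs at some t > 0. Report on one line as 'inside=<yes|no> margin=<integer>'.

d = (-14, -14),  |d|² = 392;  R = 3+8 = 11,  c = 392−11² = 271
v_rel = (-5, -3),  |v_rel|² = 34;  v_rel·d = (-5)·(-14) + (-3)·(-14) = 112
34·t² − 224·t + 271 = 0  ⇒  m = 112² − 34·271 = 3330
m = 3330 > 0,  v_rel·d = 112 > 0  ⇒  inside

inside=yes margin=3330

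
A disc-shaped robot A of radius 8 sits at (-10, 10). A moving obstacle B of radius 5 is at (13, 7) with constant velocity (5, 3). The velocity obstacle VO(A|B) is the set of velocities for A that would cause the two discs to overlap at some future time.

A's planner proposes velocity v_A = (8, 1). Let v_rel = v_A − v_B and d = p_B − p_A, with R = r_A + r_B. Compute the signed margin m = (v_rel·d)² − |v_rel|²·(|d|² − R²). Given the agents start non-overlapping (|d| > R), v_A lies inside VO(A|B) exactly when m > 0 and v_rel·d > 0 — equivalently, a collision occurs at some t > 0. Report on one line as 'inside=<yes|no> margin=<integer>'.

d = (23, -3),  |d|² = 538;  R = 8+5 = 13,  c = 538−13² = 369
v_rel = (3, -2),  |v_rel|² = 13;  v_rel·d = (3)·(23) + (-2)·(-3) = 75
13·t² − 150·t + 369 = 0  ⇒  m = 75² − 13·369 = 828
m = 828 > 0,  v_rel·d = 75 > 0  ⇒  inside

inside=yes margin=828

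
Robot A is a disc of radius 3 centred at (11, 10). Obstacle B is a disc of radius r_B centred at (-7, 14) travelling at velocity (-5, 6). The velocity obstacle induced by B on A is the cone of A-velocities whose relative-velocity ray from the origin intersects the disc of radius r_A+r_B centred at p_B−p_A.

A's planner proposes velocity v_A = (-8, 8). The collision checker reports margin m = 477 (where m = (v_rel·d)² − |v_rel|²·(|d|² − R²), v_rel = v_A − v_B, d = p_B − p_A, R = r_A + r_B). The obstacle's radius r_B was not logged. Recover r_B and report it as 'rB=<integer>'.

m = 477
d = (-18, 4);  v_rel = (-3, 2),  |v_rel|² = 13
v_rel×d = (-3)·(4) − (2)·(-18) = 24
since m = R²·13 − 24²:  R² = (576 + 477) / 13 = 81
R = √81 = 9  ⇒  r_B = 9 − 3 = 6

rB=6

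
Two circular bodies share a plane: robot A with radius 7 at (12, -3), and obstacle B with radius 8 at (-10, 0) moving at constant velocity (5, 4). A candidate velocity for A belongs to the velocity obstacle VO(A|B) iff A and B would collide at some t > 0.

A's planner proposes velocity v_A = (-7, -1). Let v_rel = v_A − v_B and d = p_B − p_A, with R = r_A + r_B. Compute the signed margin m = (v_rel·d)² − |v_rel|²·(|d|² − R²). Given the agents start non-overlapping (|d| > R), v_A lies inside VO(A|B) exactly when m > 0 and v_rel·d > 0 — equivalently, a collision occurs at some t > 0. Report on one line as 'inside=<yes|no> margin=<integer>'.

d = (-22, 3),  |d|² = 493;  R = 7+8 = 15,  c = 493−15² = 268
v_rel = (-12, -5),  |v_rel|² = 169;  v_rel·d = (-12)·(-22) + (-5)·(3) = 249
169·t² − 498·t + 268 = 0  ⇒  m = 249² − 169·268 = 16709
m = 16709 > 0,  v_rel·d = 249 > 0  ⇒  inside

inside=yes margin=16709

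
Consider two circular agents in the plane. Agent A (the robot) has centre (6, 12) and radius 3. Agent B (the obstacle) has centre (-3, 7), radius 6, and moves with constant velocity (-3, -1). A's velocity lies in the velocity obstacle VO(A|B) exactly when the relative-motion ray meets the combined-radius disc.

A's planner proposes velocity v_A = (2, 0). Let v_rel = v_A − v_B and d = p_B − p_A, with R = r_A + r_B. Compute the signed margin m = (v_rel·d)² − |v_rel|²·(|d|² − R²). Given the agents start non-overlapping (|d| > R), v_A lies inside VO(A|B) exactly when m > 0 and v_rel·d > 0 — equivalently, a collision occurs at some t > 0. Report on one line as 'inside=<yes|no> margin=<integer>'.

d = (-9, -5),  |d|² = 106;  R = 3+6 = 9,  c = 106−9² = 25
v_rel = (5, 1),  |v_rel|² = 26;  v_rel·d = (5)·(-9) + (1)·(-5) = -50
26·t² + 100·t + 25 = 0  ⇒  m = (-50)² − 26·25 = 1850
m = 1850 > 0,  v_rel·d = -50 < 0  ⇒  outside

inside=no margin=1850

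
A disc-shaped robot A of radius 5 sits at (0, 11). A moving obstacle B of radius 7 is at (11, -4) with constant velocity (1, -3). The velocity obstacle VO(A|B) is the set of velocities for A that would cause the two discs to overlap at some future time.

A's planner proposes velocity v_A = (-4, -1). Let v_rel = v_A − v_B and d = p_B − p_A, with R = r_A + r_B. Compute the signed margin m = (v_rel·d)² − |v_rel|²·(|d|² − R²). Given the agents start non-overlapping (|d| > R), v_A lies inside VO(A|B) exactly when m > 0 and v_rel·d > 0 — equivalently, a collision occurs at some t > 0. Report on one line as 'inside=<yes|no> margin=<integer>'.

d = (11, -15),  |d|² = 346;  R = 5+7 = 12,  c = 346−12² = 202
v_rel = (-5, 2),  |v_rel|² = 29;  v_rel·d = (-5)·(11) + (2)·(-15) = -85
29·t² + 170·t + 202 = 0  ⇒  m = (-85)² − 29·202 = 1367
m = 1367 > 0,  v_rel·d = -85 < 0  ⇒  outside

inside=no margin=1367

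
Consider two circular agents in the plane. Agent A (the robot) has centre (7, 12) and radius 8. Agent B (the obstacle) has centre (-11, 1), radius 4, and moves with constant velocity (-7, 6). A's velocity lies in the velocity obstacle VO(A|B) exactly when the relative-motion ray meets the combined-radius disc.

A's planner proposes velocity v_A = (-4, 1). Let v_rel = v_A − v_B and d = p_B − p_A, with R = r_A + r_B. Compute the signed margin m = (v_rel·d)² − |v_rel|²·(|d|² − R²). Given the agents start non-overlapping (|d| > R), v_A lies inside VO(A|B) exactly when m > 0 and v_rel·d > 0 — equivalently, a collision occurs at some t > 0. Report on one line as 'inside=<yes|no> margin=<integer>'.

d = (-18, -11),  |d|² = 445;  R = 8+4 = 12,  c = 445−12² = 301
v_rel = (3, -5),  |v_rel|² = 34;  v_rel·d = (3)·(-18) + (-5)·(-11) = 1
34·t² − 2·t + 301 = 0  ⇒  m = 1² − 34·301 = -10233
m = -10233 < 0,  v_rel·d = 1 > 0  ⇒  outside

inside=no margin=-10233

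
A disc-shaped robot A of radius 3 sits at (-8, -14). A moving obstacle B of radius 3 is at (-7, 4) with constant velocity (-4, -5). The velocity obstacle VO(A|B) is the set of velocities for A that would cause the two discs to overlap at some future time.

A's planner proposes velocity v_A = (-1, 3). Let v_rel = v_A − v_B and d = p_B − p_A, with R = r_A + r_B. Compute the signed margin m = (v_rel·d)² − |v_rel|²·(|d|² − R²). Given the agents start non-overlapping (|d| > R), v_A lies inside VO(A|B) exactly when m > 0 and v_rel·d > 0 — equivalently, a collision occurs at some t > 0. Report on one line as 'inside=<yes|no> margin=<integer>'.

d = (1, 18),  |d|² = 325;  R = 3+3 = 6,  c = 325−6² = 289
v_rel = (3, 8),  |v_rel|² = 73;  v_rel·d = (3)·(1) + (8)·(18) = 147
73·t² − 294·t + 289 = 0  ⇒  m = 147² − 73·289 = 512
m = 512 > 0,  v_rel·d = 147 > 0  ⇒  inside

inside=yes margin=512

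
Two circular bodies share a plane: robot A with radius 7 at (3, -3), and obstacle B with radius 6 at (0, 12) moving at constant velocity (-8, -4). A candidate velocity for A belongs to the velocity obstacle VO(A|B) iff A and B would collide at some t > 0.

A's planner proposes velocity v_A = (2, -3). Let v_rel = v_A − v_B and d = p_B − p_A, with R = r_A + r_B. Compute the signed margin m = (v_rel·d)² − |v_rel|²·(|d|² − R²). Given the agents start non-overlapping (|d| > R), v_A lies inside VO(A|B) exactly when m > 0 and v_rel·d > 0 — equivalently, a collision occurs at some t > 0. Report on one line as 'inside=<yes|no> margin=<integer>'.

d = (-3, 15),  |d|² = 234;  R = 7+6 = 13,  c = 234−13² = 65
v_rel = (10, 1),  |v_rel|² = 101;  v_rel·d = (10)·(-3) + (1)·(15) = -15
101·t² + 30·t + 65 = 0  ⇒  m = (-15)² − 101·65 = -6340
m = -6340 < 0,  v_rel·d = -15 < 0  ⇒  outside

inside=no margin=-6340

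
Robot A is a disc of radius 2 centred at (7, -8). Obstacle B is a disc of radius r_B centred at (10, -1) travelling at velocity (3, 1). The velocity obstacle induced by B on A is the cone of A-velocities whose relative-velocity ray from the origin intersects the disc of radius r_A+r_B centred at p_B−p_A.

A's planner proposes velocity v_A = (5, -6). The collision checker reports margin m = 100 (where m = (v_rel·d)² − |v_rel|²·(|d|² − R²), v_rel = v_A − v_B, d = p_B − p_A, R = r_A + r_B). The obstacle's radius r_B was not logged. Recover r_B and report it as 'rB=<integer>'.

m = 100
d = (3, 7);  v_rel = (2, -7),  |v_rel|² = 53
v_rel×d = (2)·(7) − (-7)·(3) = 35
since m = R²·53 − 35²:  R² = (1225 + 100) / 53 = 25
R = √25 = 5  ⇒  r_B = 5 − 2 = 3

rB=3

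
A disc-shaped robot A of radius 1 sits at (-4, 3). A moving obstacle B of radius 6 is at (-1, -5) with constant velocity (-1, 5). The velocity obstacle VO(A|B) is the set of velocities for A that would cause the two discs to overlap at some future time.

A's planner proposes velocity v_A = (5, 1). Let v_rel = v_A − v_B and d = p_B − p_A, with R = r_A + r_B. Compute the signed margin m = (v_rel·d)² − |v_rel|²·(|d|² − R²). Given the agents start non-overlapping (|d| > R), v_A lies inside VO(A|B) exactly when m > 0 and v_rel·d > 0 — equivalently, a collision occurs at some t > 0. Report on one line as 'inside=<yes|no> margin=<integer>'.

d = (3, -8),  |d|² = 73;  R = 1+6 = 7,  c = 73−7² = 24
v_rel = (6, -4),  |v_rel|² = 52;  v_rel·d = (6)·(3) + (-4)·(-8) = 50
52·t² − 100·t + 24 = 0  ⇒  m = 50² − 52·24 = 1252
m = 1252 > 0,  v_rel·d = 50 > 0  ⇒  inside

inside=yes margin=1252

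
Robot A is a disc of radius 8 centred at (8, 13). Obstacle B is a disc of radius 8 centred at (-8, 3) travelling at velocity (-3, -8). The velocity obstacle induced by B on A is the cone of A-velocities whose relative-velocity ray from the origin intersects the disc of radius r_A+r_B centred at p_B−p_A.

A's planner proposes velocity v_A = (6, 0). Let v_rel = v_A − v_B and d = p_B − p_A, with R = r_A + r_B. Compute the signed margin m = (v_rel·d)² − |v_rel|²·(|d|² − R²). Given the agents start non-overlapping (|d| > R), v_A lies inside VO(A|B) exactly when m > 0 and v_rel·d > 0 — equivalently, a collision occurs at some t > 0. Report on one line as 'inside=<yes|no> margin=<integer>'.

d = (-16, -10),  |d|² = 356;  R = 8+8 = 16,  c = 356−16² = 100
v_rel = (9, 8),  |v_rel|² = 145;  v_rel·d = (9)·(-16) + (8)·(-10) = -224
145·t² + 448·t + 100 = 0  ⇒  m = (-224)² − 145·100 = 35676
m = 35676 > 0,  v_rel·d = -224 < 0  ⇒  outside

inside=no margin=35676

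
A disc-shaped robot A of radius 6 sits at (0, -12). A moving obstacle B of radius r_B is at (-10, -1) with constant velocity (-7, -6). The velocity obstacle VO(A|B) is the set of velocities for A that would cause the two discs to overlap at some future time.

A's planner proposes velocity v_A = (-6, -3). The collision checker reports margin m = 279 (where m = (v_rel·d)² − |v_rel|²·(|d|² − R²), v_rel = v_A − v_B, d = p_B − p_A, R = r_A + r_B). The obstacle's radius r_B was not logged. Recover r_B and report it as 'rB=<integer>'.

m = 279
d = (-10, 11);  v_rel = (1, 3),  |v_rel|² = 10
v_rel×d = (1)·(11) − (3)·(-10) = 41
since m = R²·10 − 41²:  R² = (1681 + 279) / 10 = 196
R = √196 = 14  ⇒  r_B = 14 − 6 = 8

rB=8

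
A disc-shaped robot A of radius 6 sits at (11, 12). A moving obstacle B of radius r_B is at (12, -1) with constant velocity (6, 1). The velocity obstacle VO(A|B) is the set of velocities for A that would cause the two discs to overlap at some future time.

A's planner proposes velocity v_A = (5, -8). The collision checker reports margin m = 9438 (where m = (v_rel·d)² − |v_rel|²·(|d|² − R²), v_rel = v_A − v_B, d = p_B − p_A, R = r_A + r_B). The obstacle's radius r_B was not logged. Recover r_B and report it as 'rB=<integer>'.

m = 9438
d = (1, -13);  v_rel = (-1, -9),  |v_rel|² = 82
v_rel×d = (-1)·(-13) − (-9)·(1) = 22
since m = R²·82 − 22²:  R² = (484 + 9438) / 82 = 121
R = √121 = 11  ⇒  r_B = 11 − 6 = 5

rB=5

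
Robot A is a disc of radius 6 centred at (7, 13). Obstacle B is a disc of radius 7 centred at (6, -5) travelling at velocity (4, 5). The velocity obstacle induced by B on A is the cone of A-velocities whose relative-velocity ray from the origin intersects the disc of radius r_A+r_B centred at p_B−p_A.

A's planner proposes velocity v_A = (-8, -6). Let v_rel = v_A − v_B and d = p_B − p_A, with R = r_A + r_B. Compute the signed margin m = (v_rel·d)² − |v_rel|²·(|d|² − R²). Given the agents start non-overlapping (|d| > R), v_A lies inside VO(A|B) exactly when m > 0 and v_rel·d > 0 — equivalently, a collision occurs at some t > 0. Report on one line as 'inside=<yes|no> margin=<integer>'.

d = (-1, -18),  |d|² = 325;  R = 6+7 = 13,  c = 325−13² = 156
v_rel = (-12, -11),  |v_rel|² = 265;  v_rel·d = (-12)·(-1) + (-11)·(-18) = 210
265·t² − 420·t + 156 = 0  ⇒  m = 210² − 265·156 = 2760
m = 2760 > 0,  v_rel·d = 210 > 0  ⇒  inside

inside=yes margin=2760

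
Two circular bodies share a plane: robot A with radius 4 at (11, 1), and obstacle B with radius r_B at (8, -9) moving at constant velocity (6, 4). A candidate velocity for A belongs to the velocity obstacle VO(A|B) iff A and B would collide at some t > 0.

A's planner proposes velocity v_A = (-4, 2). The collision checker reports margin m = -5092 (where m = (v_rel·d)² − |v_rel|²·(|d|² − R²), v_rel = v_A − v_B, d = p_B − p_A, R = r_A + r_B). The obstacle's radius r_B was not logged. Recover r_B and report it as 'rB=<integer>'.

m = -5092
d = (-3, -10);  v_rel = (-10, -2),  |v_rel|² = 104
v_rel×d = (-10)·(-10) − (-2)·(-3) = 94
since m = R²·104 − 94²:  R² = (8836 + -5092) / 104 = 36
R = √36 = 6  ⇒  r_B = 6 − 4 = 2

rB=2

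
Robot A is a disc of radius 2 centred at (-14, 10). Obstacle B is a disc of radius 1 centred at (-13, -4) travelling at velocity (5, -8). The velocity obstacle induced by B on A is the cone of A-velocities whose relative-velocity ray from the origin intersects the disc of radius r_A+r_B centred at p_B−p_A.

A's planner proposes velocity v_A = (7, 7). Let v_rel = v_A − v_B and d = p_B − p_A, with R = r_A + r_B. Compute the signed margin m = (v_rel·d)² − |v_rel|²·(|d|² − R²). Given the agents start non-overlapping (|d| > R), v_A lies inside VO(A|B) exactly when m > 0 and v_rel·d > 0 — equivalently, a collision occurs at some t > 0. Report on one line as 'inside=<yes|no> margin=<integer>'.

d = (1, -14),  |d|² = 197;  R = 2+1 = 3,  c = 197−3² = 188
v_rel = (2, 15),  |v_rel|² = 229;  v_rel·d = (2)·(1) + (15)·(-14) = -208
229·t² + 416·t + 188 = 0  ⇒  m = (-208)² − 229·188 = 212
m = 212 > 0,  v_rel·d = -208 < 0  ⇒  outside

inside=no margin=212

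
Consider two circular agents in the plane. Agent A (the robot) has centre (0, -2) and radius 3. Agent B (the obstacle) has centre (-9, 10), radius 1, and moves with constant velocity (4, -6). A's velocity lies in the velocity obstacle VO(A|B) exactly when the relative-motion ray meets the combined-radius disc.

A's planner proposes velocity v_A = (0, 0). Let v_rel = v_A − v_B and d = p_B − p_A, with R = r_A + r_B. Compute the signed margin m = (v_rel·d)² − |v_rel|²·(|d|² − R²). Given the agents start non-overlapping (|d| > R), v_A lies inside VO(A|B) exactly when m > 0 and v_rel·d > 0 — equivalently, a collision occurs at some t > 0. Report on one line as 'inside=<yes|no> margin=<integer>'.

d = (-9, 12),  |d|² = 225;  R = 3+1 = 4,  c = 225−4² = 209
v_rel = (-4, 6),  |v_rel|² = 52;  v_rel·d = (-4)·(-9) + (6)·(12) = 108
52·t² − 216·t + 209 = 0  ⇒  m = 108² − 52·209 = 796
m = 796 > 0,  v_rel·d = 108 > 0  ⇒  inside

inside=yes margin=796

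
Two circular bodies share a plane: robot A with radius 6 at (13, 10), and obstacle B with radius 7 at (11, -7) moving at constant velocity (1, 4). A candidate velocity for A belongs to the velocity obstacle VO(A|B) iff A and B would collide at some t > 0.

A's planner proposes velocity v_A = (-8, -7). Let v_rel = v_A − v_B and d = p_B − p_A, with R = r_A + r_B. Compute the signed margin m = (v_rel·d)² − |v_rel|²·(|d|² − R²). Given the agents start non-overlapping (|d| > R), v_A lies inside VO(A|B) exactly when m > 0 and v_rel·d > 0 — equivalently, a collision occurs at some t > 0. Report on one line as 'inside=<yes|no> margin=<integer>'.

d = (-2, -17),  |d|² = 293;  R = 6+7 = 13,  c = 293−13² = 124
v_rel = (-9, -11),  |v_rel|² = 202;  v_rel·d = (-9)·(-2) + (-11)·(-17) = 205
202·t² − 410·t + 124 = 0  ⇒  m = 205² − 202·124 = 16977
m = 16977 > 0,  v_rel·d = 205 > 0  ⇒  inside

inside=yes margin=16977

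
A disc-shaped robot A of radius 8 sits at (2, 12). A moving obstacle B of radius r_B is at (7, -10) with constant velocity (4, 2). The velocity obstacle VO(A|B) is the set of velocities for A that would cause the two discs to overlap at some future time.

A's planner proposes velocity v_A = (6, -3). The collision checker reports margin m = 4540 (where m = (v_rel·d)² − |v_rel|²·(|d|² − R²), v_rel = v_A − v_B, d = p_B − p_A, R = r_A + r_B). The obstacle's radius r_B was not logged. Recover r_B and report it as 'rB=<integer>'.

m = 4540
d = (5, -22);  v_rel = (2, -5),  |v_rel|² = 29
v_rel×d = (2)·(-22) − (-5)·(5) = -19
since m = R²·29 − (-19)²:  R² = (361 + 4540) / 29 = 169
R = √169 = 13  ⇒  r_B = 13 − 8 = 5

rB=5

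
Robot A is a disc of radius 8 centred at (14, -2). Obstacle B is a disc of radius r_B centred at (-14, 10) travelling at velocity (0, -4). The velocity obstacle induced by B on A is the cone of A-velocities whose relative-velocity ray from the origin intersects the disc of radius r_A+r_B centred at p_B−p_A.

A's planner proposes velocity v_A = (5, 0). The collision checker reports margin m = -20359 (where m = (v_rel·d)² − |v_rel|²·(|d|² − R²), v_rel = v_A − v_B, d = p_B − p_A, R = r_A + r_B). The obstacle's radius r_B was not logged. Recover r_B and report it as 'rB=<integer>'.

m = -20359
d = (-28, 12);  v_rel = (5, 4),  |v_rel|² = 41
v_rel×d = (5)·(12) − (4)·(-28) = 172
since m = R²·41 − 172²:  R² = (29584 + -20359) / 41 = 225
R = √225 = 15  ⇒  r_B = 15 − 8 = 7

rB=7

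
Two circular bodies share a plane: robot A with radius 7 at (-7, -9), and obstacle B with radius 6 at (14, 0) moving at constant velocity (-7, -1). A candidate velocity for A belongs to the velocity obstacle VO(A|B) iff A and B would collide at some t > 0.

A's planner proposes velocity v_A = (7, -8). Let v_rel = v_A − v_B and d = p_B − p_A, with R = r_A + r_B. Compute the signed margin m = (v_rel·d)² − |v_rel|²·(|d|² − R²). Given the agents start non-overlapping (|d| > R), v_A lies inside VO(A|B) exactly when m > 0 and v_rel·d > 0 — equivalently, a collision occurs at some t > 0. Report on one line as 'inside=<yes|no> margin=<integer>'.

d = (21, 9),  |d|² = 522;  R = 7+6 = 13,  c = 522−13² = 353
v_rel = (14, -7),  |v_rel|² = 245;  v_rel·d = (14)·(21) + (-7)·(9) = 231
245·t² − 462·t + 353 = 0  ⇒  m = 231² − 245·353 = -33124
m = -33124 < 0,  v_rel·d = 231 > 0  ⇒  outside

inside=no margin=-33124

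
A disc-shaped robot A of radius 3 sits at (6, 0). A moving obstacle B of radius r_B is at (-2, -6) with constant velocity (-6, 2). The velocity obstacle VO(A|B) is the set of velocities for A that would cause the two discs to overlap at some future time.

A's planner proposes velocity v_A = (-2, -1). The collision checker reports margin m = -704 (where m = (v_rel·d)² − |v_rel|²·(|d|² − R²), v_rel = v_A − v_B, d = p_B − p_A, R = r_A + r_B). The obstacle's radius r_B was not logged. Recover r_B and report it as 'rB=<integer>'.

m = -704
d = (-8, -6);  v_rel = (4, -3),  |v_rel|² = 25
v_rel×d = (4)·(-6) − (-3)·(-8) = -48
since m = R²·25 − (-48)²:  R² = (2304 + -704) / 25 = 64
R = √64 = 8  ⇒  r_B = 8 − 3 = 5

rB=5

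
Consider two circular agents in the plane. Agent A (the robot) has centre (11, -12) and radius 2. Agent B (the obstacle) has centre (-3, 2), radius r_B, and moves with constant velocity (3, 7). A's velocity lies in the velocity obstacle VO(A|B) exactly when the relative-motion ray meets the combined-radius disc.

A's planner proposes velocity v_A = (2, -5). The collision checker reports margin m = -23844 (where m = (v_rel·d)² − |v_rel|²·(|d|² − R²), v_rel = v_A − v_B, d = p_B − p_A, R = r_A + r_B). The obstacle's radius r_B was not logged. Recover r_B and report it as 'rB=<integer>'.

m = -23844
d = (-14, 14);  v_rel = (-1, -12),  |v_rel|² = 145
v_rel×d = (-1)·(14) − (-12)·(-14) = -182
since m = R²·145 − (-182)²:  R² = (33124 + -23844) / 145 = 64
R = √64 = 8  ⇒  r_B = 8 − 2 = 6

rB=6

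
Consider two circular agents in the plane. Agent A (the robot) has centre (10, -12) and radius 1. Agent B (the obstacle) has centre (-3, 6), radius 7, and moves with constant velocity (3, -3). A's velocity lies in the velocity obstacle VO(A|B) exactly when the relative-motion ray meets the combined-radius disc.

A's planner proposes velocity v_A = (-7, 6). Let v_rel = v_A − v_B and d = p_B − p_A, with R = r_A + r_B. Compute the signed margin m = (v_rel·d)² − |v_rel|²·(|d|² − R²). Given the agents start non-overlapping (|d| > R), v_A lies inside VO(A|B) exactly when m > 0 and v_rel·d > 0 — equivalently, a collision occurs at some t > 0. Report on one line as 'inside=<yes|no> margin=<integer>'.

d = (-13, 18),  |d|² = 493;  R = 1+7 = 8,  c = 493−8² = 429
v_rel = (-10, 9),  |v_rel|² = 181;  v_rel·d = (-10)·(-13) + (9)·(18) = 292
181·t² − 584·t + 429 = 0  ⇒  m = 292² − 181·429 = 7615
m = 7615 > 0,  v_rel·d = 292 > 0  ⇒  inside

inside=yes margin=7615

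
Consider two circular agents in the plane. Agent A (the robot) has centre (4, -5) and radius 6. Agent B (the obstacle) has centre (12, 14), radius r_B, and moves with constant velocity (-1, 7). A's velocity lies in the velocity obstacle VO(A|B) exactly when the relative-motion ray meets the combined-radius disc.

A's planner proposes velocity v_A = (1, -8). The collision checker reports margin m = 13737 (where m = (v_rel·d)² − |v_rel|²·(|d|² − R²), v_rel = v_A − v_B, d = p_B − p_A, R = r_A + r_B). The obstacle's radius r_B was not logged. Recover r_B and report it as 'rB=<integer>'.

m = 13737
d = (8, 19);  v_rel = (2, -15),  |v_rel|² = 229
v_rel×d = (2)·(19) − (-15)·(8) = 158
since m = R²·229 − 158²:  R² = (24964 + 13737) / 229 = 169
R = √169 = 13  ⇒  r_B = 13 − 6 = 7

rB=7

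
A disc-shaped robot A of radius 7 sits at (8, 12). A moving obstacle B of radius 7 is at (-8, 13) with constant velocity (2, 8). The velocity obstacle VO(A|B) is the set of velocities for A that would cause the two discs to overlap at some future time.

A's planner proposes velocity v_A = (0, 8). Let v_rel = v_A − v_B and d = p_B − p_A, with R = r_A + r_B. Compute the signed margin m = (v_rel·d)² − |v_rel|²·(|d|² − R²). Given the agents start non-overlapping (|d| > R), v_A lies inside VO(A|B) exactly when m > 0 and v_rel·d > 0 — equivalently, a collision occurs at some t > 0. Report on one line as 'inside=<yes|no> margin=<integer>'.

d = (-16, 1),  |d|² = 257;  R = 7+7 = 14,  c = 257−14² = 61
v_rel = (-2, 0),  |v_rel|² = 4;  v_rel·d = (-2)·(-16) + (0)·(1) = 32
4·t² − 64·t + 61 = 0  ⇒  m = 32² − 4·61 = 780
m = 780 > 0,  v_rel·d = 32 > 0  ⇒  inside

inside=yes margin=780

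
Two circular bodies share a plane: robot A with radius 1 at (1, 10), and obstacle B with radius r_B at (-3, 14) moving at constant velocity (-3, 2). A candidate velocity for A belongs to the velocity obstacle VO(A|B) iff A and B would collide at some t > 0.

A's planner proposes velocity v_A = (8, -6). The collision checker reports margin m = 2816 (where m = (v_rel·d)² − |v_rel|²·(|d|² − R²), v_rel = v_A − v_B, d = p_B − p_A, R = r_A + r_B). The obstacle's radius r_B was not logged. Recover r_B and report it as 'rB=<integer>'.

m = 2816
d = (-4, 4);  v_rel = (11, -8),  |v_rel|² = 185
v_rel×d = (11)·(4) − (-8)·(-4) = 12
since m = R²·185 − 12²:  R² = (144 + 2816) / 185 = 16
R = √16 = 4  ⇒  r_B = 4 − 1 = 3

rB=3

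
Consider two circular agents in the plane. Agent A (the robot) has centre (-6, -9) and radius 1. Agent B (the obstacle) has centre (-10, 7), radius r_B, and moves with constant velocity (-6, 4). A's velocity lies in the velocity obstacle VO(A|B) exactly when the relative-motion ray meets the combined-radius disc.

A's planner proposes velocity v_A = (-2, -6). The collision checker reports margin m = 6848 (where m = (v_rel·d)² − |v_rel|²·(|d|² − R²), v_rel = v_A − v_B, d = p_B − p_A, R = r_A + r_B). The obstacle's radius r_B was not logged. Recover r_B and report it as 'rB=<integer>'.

m = 6848
d = (-4, 16);  v_rel = (4, -10),  |v_rel|² = 116
v_rel×d = (4)·(16) − (-10)·(-4) = 24
since m = R²·116 − 24²:  R² = (576 + 6848) / 116 = 64
R = √64 = 8  ⇒  r_B = 8 − 1 = 7

rB=7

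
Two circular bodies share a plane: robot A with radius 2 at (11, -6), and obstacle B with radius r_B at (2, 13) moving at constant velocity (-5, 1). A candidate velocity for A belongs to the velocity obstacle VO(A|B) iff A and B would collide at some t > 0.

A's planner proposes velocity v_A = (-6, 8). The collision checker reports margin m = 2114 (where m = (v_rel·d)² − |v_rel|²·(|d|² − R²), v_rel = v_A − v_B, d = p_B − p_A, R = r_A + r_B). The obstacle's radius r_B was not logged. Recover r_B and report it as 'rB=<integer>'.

m = 2114
d = (-9, 19);  v_rel = (-1, 7),  |v_rel|² = 50
v_rel×d = (-1)·(19) − (7)·(-9) = 44
since m = R²·50 − 44²:  R² = (1936 + 2114) / 50 = 81
R = √81 = 9  ⇒  r_B = 9 − 2 = 7

rB=7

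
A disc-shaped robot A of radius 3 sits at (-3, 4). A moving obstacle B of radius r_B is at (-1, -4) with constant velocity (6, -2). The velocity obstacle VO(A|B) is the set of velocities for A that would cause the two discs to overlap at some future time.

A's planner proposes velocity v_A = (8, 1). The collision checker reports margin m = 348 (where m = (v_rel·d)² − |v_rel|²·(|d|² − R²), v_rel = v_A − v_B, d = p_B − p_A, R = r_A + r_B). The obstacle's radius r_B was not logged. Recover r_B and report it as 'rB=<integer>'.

m = 348
d = (2, -8);  v_rel = (2, 3),  |v_rel|² = 13
v_rel×d = (2)·(-8) − (3)·(2) = -22
since m = R²·13 − (-22)²:  R² = (484 + 348) / 13 = 64
R = √64 = 8  ⇒  r_B = 8 − 3 = 5

rB=5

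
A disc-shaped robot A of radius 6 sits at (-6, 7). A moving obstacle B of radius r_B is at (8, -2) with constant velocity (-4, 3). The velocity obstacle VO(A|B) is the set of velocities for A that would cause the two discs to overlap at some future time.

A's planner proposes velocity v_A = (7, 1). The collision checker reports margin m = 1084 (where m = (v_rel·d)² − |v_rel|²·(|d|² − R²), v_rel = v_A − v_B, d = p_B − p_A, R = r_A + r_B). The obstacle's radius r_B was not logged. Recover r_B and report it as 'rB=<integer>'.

m = 1084
d = (14, -9);  v_rel = (11, -2),  |v_rel|² = 125
v_rel×d = (11)·(-9) − (-2)·(14) = -71
since m = R²·125 − (-71)²:  R² = (5041 + 1084) / 125 = 49
R = √49 = 7  ⇒  r_B = 7 − 6 = 1

rB=1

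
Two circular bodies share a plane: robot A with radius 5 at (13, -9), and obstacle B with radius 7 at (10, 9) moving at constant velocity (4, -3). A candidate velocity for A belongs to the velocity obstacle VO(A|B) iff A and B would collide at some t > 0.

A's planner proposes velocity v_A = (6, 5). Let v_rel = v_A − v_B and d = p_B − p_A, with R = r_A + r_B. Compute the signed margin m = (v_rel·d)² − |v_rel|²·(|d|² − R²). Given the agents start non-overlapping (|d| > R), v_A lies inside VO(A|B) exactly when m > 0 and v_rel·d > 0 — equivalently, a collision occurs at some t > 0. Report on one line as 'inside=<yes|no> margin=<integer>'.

d = (-3, 18),  |d|² = 333;  R = 5+7 = 12,  c = 333−12² = 189
v_rel = (2, 8),  |v_rel|² = 68;  v_rel·d = (2)·(-3) + (8)·(18) = 138
68·t² − 276·t + 189 = 0  ⇒  m = 138² − 68·189 = 6192
m = 6192 > 0,  v_rel·d = 138 > 0  ⇒  inside

inside=yes margin=6192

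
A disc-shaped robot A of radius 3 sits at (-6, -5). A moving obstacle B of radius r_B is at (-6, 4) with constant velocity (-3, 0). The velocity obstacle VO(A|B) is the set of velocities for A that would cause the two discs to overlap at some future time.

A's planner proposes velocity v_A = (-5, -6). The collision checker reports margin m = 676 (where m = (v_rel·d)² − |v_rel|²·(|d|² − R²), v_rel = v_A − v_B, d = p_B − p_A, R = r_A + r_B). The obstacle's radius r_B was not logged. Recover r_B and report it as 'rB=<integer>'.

m = 676
d = (0, 9);  v_rel = (-2, -6),  |v_rel|² = 40
v_rel×d = (-2)·(9) − (-6)·(0) = -18
since m = R²·40 − (-18)²:  R² = (324 + 676) / 40 = 25
R = √25 = 5  ⇒  r_B = 5 − 3 = 2

rB=2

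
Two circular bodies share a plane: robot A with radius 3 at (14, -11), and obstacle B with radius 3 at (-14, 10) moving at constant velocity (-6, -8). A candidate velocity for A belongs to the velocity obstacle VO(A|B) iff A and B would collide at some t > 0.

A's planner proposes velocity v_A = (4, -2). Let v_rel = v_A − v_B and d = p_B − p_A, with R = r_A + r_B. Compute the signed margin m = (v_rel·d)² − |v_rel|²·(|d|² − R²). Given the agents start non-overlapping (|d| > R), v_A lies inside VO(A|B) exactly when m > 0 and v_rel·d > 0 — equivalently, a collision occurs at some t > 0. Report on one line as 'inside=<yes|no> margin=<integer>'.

d = (-28, 21),  |d|² = 1225;  R = 3+3 = 6,  c = 1225−6² = 1189
v_rel = (10, 6),  |v_rel|² = 136;  v_rel·d = (10)·(-28) + (6)·(21) = -154
136·t² + 308·t + 1189 = 0  ⇒  m = (-154)² − 136·1189 = -137988
m = -137988 < 0,  v_rel·d = -154 < 0  ⇒  outside

inside=no margin=-137988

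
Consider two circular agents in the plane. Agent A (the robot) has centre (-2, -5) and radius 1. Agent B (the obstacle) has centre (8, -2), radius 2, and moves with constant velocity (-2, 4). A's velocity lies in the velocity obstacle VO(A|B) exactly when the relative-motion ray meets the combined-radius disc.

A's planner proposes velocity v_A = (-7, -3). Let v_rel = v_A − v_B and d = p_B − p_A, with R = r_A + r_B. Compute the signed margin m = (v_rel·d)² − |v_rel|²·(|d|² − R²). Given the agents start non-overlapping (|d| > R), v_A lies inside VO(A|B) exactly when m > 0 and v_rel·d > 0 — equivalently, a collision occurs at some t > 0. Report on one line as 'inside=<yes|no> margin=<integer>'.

d = (10, 3),  |d|² = 109;  R = 1+2 = 3,  c = 109−3² = 100
v_rel = (-5, -7),  |v_rel|² = 74;  v_rel·d = (-5)·(10) + (-7)·(3) = -71
74·t² + 142·t + 100 = 0  ⇒  m = (-71)² − 74·100 = -2359
m = -2359 < 0,  v_rel·d = -71 < 0  ⇒  outside

inside=no margin=-2359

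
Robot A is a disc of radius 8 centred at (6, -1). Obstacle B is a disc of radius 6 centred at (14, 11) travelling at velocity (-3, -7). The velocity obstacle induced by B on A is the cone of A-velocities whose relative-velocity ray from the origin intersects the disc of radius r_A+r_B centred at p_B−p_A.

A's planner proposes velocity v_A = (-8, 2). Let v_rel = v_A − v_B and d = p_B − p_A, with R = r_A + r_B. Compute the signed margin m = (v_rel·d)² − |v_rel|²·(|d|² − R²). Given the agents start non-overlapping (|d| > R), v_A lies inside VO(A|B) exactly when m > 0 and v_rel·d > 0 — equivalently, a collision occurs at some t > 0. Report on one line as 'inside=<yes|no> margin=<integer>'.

d = (8, 12),  |d|² = 208;  R = 8+6 = 14,  c = 208−14² = 12
v_rel = (-5, 9),  |v_rel|² = 106;  v_rel·d = (-5)·(8) + (9)·(12) = 68
106·t² − 136·t + 12 = 0  ⇒  m = 68² − 106·12 = 3352
m = 3352 > 0,  v_rel·d = 68 > 0  ⇒  inside

inside=yes margin=3352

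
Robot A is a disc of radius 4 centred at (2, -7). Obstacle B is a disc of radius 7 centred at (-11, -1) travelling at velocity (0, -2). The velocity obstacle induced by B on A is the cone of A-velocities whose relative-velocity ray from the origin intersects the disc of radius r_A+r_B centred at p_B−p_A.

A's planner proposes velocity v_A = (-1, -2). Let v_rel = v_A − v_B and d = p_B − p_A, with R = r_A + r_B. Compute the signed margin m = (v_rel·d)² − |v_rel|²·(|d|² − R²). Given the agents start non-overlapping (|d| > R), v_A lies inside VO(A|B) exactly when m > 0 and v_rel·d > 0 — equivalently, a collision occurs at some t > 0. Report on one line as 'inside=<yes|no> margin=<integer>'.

d = (-13, 6),  |d|² = 205;  R = 4+7 = 11,  c = 205−11² = 84
v_rel = (-1, 0),  |v_rel|² = 1;  v_rel·d = (-1)·(-13) + (0)·(6) = 13
1·t² − 26·t + 84 = 0  ⇒  m = 13² − 1·84 = 85
m = 85 > 0,  v_rel·d = 13 > 0  ⇒  inside

inside=yes margin=85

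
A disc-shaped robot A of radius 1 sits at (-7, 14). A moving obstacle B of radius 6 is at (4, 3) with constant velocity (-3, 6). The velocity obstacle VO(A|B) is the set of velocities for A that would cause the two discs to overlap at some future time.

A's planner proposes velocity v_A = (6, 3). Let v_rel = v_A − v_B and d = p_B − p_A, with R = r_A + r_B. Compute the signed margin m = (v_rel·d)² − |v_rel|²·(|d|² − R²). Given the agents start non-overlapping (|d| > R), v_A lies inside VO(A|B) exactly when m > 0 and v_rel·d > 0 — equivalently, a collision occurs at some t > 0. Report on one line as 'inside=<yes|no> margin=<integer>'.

d = (11, -11),  |d|² = 242;  R = 1+6 = 7,  c = 242−7² = 193
v_rel = (9, -3),  |v_rel|² = 90;  v_rel·d = (9)·(11) + (-3)·(-11) = 132
90·t² − 264·t + 193 = 0  ⇒  m = 132² − 90·193 = 54
m = 54 > 0,  v_rel·d = 132 > 0  ⇒  inside

inside=yes margin=54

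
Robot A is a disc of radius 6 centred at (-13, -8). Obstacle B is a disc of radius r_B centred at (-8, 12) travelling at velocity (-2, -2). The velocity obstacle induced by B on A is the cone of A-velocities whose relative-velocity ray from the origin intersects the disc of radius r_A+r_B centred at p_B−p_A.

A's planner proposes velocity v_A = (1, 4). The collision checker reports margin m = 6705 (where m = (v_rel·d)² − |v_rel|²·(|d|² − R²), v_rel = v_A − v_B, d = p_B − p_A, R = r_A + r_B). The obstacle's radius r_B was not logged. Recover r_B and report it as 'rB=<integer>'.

m = 6705
d = (5, 20);  v_rel = (3, 6),  |v_rel|² = 45
v_rel×d = (3)·(20) − (6)·(5) = 30
since m = R²·45 − 30²:  R² = (900 + 6705) / 45 = 169
R = √169 = 13  ⇒  r_B = 13 − 6 = 7

rB=7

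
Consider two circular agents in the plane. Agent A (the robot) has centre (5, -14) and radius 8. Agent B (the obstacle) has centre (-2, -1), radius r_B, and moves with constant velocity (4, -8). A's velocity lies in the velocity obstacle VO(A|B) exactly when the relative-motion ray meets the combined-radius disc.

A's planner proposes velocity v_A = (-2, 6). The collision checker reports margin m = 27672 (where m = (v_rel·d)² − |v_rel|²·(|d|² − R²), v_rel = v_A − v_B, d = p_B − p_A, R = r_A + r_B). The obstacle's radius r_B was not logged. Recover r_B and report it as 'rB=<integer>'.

m = 27672
d = (-7, 13);  v_rel = (-6, 14),  |v_rel|² = 232
v_rel×d = (-6)·(13) − (14)·(-7) = 20
since m = R²·232 − 20²:  R² = (400 + 27672) / 232 = 121
R = √121 = 11  ⇒  r_B = 11 − 8 = 3

rB=3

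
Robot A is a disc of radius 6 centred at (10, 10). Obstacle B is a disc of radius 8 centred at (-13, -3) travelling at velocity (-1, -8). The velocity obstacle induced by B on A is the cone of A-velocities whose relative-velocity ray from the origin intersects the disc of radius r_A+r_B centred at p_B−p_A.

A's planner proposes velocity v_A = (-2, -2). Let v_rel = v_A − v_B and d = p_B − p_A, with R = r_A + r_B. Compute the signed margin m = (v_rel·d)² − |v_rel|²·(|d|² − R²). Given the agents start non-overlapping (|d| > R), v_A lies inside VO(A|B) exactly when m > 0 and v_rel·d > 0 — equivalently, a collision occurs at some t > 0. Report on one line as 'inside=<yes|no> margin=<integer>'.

d = (-23, -13),  |d|² = 698;  R = 6+8 = 14,  c = 698−14² = 502
v_rel = (-1, 6),  |v_rel|² = 37;  v_rel·d = (-1)·(-23) + (6)·(-13) = -55
37·t² + 110·t + 502 = 0  ⇒  m = (-55)² − 37·502 = -15549
m = -15549 < 0,  v_rel·d = -55 < 0  ⇒  outside

inside=no margin=-15549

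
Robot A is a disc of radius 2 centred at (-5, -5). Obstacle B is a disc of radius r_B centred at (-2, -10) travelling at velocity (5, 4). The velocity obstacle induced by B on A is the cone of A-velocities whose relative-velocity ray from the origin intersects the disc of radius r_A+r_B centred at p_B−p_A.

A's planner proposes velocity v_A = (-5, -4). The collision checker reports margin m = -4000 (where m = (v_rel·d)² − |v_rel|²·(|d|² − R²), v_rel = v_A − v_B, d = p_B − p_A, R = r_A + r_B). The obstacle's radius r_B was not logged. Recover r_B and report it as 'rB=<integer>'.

m = -4000
d = (3, -5);  v_rel = (-10, -8),  |v_rel|² = 164
v_rel×d = (-10)·(-5) − (-8)·(3) = 74
since m = R²·164 − 74²:  R² = (5476 + -4000) / 164 = 9
R = √9 = 3  ⇒  r_B = 3 − 2 = 1

rB=1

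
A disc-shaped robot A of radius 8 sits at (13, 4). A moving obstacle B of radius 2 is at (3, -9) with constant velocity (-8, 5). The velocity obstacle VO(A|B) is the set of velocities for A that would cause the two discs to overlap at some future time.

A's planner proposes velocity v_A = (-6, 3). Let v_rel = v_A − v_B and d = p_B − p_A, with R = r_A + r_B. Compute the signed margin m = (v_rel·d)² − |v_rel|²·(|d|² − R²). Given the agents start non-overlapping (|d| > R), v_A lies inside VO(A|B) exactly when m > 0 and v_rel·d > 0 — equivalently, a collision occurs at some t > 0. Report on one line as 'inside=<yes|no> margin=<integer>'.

d = (-10, -13),  |d|² = 269;  R = 8+2 = 10,  c = 269−10² = 169
v_rel = (2, -2),  |v_rel|² = 8;  v_rel·d = (2)·(-10) + (-2)·(-13) = 6
8·t² − 12·t + 169 = 0  ⇒  m = 6² − 8·169 = -1316
m = -1316 < 0,  v_rel·d = 6 > 0  ⇒  outside

inside=no margin=-1316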